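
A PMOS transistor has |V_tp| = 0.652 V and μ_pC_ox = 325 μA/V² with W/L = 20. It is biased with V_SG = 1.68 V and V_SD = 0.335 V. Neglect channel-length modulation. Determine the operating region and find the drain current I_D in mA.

k_p = μ_pC_ox · (W/L) = 6.5 mA/V².
V_ov = V_SG − |V_tp| = 1.68 − 0.652 = 1.03 V.
Since V_SD = 0.335 V < V_ov = 1.03 V, the device is in the triode region.
I_D = k_p [V_ov · V_SD − ½ V_SD²] = 6.5 × [1.03 × 0.335 − 0.5 × 0.335²] = 1.87 mA.

Triode; I_D = 1.87 mA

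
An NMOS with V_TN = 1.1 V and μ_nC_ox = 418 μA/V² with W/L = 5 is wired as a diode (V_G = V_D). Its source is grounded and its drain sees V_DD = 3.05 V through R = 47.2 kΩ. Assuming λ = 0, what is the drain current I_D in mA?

I_D = 0.0373 mA

With gate tied to drain, V_GS = V_DS ≥ V_GS − V_TN, so the device is in saturation.
k_n = μ_nC_ox · (W/L) = 2.09 mA/V².
KCL at the drain: ½ k_n (V_GS − V_TN)² = (V_DD − V_GS)/R.
Let x = V_GS − 1.1. Then 49.3 x² + x − 1.95 = 0, giving x = 0.189 V (positive root), so V_GS = 1.29 V.
I_D = (V_DD − V_GS)/R = (3.05 − 1.29) / 47.2 = 0.0373 mA.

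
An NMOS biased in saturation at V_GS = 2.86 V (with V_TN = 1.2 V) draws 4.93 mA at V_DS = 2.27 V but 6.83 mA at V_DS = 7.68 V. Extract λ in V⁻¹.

λ = 0.0850 V⁻¹

With V_GS fixed, I_D ∝ (1 + λ V_DS) in saturation, so I_D2/I_D1 = (1 + λ V_DS2)/(1 + λ V_DS1).
6.83/4.93 = 1.385 = (1 + 7.68 λ)/(1 + 2.27 λ).
Solving: λ (I_D1 V_DS2 − I_D2 V_DS1) = I_D2 − I_D1, so λ = (6.83 − 4.93) / (4.93 × 7.68 − 6.83 × 2.27) = 1.9 / 22.4 = 0.085 V⁻¹.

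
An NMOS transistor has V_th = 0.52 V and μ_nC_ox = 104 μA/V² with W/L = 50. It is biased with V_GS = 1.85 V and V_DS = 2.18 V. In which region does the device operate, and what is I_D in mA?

Saturation; I_D = 4.60 mA

k_n = μ_nC_ox · (W/L) = 5.2 mA/V².
V_ov = V_GS − V_th = 1.85 − 0.52 = 1.33 V.
Since V_DS = 2.18 V ≥ V_ov = 1.33 V, the device is in saturation.
I_D = ½ k_n V_ov² = 0.5 × 5.2 × 1.33² = 4.6 mA.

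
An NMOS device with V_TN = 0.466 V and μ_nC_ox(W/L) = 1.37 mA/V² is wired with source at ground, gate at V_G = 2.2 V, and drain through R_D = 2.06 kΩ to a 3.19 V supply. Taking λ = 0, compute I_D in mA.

I_D = 1.24 mA

V_GS = V_G = 2.2 V, so V_ov = 2.2 − 0.466 = 1.73 V.
Assume saturation: I_D = ½ k_n V_ov² = 0.5 × 1.37 × 1.73² = 2.06 mA, giving V_DS = V_DD − I_D R_D = 3.19 − 2.06 × 2.06 = -1.05 V.
But -1.05 V < V_ov = 1.73 V, so the device is actually in triode.
In triode I_D = k_n[V_ov V_DS − ½ V_DS²] and I_D = (V_DD − V_DS)/R_D. Equating: 1.41 V_DS² − 5.894 V_DS + 3.19 = 0, giving V_DS = 0.639 V (the root below V_ov).
I_D = (3.19 − 0.639) / 2.06 = 1.24 mA.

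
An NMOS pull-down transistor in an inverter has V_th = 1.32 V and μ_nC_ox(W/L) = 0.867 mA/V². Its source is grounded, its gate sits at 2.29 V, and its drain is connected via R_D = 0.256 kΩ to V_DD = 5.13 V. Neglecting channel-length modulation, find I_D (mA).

V_GS = V_G = 2.29 V, so V_ov = 2.29 − 1.32 = 0.97 V.
Assume saturation: I_D = ½ k_n V_ov² = 0.5 × 0.867 × 0.97² = 0.408 mA, giving V_DS = V_DD − I_D R_D = 5.13 − 0.408 × 0.256 = 5.03 V.
V_DS = 5.03 V ≥ V_ov = 0.97 V, confirming saturation.

I_D = 0.408 mA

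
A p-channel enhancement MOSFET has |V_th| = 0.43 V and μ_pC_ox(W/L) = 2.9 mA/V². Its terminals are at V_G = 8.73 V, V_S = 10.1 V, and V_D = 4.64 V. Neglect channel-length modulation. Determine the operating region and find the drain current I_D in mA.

Saturation; I_D = 1.28 mA

V_SG = V_S − V_G = 10.1 − 8.73 = 1.37 V; V_SD = V_S − V_D = 10.1 − 4.64 = 5.46 V.
V_ov = V_SG − |V_th| = 1.37 − 0.43 = 0.94 V.
Since V_SD = 5.46 V ≥ V_ov = 0.94 V, the device is in saturation.
I_D = ½ k_p V_ov² = 0.5 × 2.9 × 0.94² = 1.28 mA.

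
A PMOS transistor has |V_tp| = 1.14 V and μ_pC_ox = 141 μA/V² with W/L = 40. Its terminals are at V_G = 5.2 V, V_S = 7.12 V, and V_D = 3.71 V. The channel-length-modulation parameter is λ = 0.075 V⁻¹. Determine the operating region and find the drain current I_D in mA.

Saturation; I_D = 2.15 mA

V_SG = V_S − V_G = 7.12 − 5.2 = 1.92 V; V_SD = V_S − V_D = 7.12 − 3.71 = 3.41 V.
k_p = μ_pC_ox · (W/L) = 5.64 mA/V².
V_ov = V_SG − |V_tp| = 1.92 − 1.14 = 0.78 V.
Since V_SD = 3.41 V ≥ V_ov = 0.78 V, the device is in saturation.
I_D = ½ k_p V_ov² (1 + λ V_SD) = 0.5 × 5.64 × 0.78² × (1 + 0.075 × 3.41) = 2.15 mA.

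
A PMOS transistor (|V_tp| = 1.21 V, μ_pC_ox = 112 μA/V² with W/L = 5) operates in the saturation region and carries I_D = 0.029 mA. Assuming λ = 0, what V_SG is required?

V_SG = 1.53 V

k_p = μ_pC_ox · (W/L) = 0.56 mA/V².
In saturation I_D = ½ k_p (V_SG − |V_tp|)², so V_SG − |V_tp| = √(2 I_D / k_p) = √(2 × 0.029 / 0.56) = 0.322 V.
V_SG = 1.21 + 0.322 = 1.53 V.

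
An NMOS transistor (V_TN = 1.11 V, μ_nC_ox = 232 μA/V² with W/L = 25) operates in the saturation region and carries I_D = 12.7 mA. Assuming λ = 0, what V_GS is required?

k_n = μ_nC_ox · (W/L) = 5.8 mA/V².
In saturation I_D = ½ k_n (V_GS − V_TN)², so V_GS − V_TN = √(2 I_D / k_n) = √(2 × 12.7 / 5.8) = 2.09 V.
V_GS = 1.11 + 2.09 = 3.2 V.

V_GS = 3.20 V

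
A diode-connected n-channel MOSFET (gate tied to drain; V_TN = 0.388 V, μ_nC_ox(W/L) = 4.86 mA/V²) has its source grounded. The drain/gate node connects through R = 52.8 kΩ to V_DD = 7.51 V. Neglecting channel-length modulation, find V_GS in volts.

V_GS = 0.620 V

With gate tied to drain, V_GS = V_DS ≥ V_GS − V_TN, so the device is in saturation.
KCL at the drain: ½ k_n (V_GS − V_TN)² = (V_DD − V_GS)/R.
Let x = V_GS − 0.388. Then 128 x² + x − 7.122 = 0, giving x = 0.232 V (positive root), so V_GS = 0.62 V.
I_D = (V_DD − V_GS)/R = (7.51 − 0.62) / 52.8 = 0.13 mA.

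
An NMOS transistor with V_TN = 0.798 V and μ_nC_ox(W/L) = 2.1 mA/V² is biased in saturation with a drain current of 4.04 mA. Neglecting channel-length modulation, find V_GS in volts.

V_GS = 2.76 V

In saturation I_D = ½ k_n (V_GS − V_TN)², so V_GS − V_TN = √(2 I_D / k_n) = √(2 × 4.04 / 2.1) = 1.96 V.
V_GS = 0.798 + 1.96 = 2.76 V.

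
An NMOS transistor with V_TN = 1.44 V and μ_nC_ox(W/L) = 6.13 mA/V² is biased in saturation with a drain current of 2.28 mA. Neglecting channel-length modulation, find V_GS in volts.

In saturation I_D = ½ k_n (V_GS − V_TN)², so V_GS − V_TN = √(2 I_D / k_n) = √(2 × 2.28 / 6.13) = 0.862 V.
V_GS = 1.44 + 0.862 = 2.3 V.

V_GS = 2.30 V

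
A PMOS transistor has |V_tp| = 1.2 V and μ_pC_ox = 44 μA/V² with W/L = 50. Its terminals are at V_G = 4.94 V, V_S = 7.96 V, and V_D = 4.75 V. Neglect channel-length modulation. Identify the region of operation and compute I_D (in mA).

Saturation; I_D = 3.64 mA

V_SG = V_S − V_G = 7.96 − 4.94 = 3.02 V; V_SD = V_S − V_D = 7.96 − 4.75 = 3.21 V.
k_p = μ_pC_ox · (W/L) = 2.2 mA/V².
V_ov = V_SG − |V_tp| = 3.02 − 1.2 = 1.82 V.
Since V_SD = 3.21 V ≥ V_ov = 1.82 V, the device is in saturation.
I_D = ½ k_p V_ov² = 0.5 × 2.2 × 1.82² = 3.64 mA.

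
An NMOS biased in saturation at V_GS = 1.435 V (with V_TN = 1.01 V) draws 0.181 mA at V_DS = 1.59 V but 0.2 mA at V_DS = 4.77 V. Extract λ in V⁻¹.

λ = 0.0348 V⁻¹

With V_GS fixed, I_D ∝ (1 + λ V_DS) in saturation, so I_D2/I_D1 = (1 + λ V_DS2)/(1 + λ V_DS1).
0.2/0.181 = 1.105 = (1 + 4.77 λ)/(1 + 1.59 λ).
Solving: λ (I_D1 V_DS2 − I_D2 V_DS1) = I_D2 − I_D1, so λ = (0.2 − 0.181) / (0.181 × 4.77 − 0.2 × 1.59) = 0.019 / 0.545 = 0.0348 V⁻¹.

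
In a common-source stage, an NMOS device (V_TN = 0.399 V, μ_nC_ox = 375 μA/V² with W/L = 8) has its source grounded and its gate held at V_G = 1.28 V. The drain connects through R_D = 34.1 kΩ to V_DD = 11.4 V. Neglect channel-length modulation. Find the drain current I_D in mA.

V_GS = V_G = 1.28 V, so V_ov = 1.28 − 0.399 = 0.881 V.
k_n = μ_nC_ox · (W/L) = 3 mA/V².
Assume saturation: I_D = ½ k_n V_ov² = 0.5 × 3 × 0.881² = 1.16 mA, giving V_DS = V_DD − I_D R_D = 11.4 − 1.16 × 34.1 = -28.3 V.
But -28.3 V < V_ov = 0.881 V, so the device is actually in triode.
In triode I_D = k_n[V_ov V_DS − ½ V_DS²] and I_D = (V_DD − V_DS)/R_D. Equating: 51.2 V_DS² − 91.13 V_DS + 11.4 = 0, giving V_DS = 0.135 V (the root below V_ov).
I_D = (11.4 − 0.135) / 34.1 = 0.33 mA.

I_D = 0.330 mA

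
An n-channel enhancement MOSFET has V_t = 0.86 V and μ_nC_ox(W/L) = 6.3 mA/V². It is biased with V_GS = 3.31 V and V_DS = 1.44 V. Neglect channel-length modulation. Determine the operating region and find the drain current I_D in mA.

Triode; I_D = 15.7 mA

V_ov = V_GS − V_t = 3.31 − 0.86 = 2.45 V.
Since V_DS = 1.44 V < V_ov = 2.45 V, the device is in the triode region.
I_D = k_n [V_ov · V_DS − ½ V_DS²] = 6.3 × [2.45 × 1.44 − 0.5 × 1.44²] = 15.7 mA.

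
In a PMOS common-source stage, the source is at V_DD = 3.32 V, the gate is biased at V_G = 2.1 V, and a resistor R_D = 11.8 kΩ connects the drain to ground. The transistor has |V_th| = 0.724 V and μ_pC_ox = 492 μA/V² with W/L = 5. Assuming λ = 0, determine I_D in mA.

V_SG = V_DD − V_G = 3.32 − 2.1 = 1.22 V, so V_ov = 1.22 − 0.724 = 0.496 V.
k_p = μ_pC_ox · (W/L) = 2.46 mA/V².
Assume saturation: I_D = ½ k_p V_ov² = 0.5 × 2.46 × 0.496² = 0.303 mA, giving V_SD = V_DD − I_D R_D = 3.32 − 0.303 × 11.8 = -0.251 V.
But -0.251 V < V_ov = 0.496 V, so the device is actually in triode.
In triode I_D = k_p[V_ov V_SD − ½ V_SD²] and I_D = (V_DD − V_SD)/R_D. Equating: 14.5 V_SD² − 15.4 V_SD + 3.32 = 0, giving V_SD = 0.301 V (the root below V_ov).
I_D = (3.32 − 0.301) / 11.8 = 0.256 mA.

I_D = 0.256 mA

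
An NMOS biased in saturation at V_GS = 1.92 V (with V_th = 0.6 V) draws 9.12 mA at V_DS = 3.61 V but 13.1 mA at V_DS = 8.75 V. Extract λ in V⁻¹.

λ = 0.122 V⁻¹

With V_GS fixed, I_D ∝ (1 + λ V_DS) in saturation, so I_D2/I_D1 = (1 + λ V_DS2)/(1 + λ V_DS1).
13.1/9.12 = 1.436 = (1 + 8.75 λ)/(1 + 3.61 λ).
Solving: λ (I_D1 V_DS2 − I_D2 V_DS1) = I_D2 − I_D1, so λ = (13.1 − 9.12) / (9.12 × 8.75 − 13.1 × 3.61) = 3.98 / 32.5 = 0.122 V⁻¹.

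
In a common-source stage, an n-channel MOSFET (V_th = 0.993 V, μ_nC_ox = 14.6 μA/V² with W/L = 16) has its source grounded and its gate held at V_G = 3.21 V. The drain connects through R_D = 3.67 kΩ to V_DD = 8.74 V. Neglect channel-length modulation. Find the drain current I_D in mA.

I_D = 0.574 mA

V_GS = V_G = 3.21 V, so V_ov = 3.21 − 0.993 = 2.22 V.
k_n = μ_nC_ox · (W/L) = 0.2336 mA/V².
Assume saturation: I_D = ½ k_n V_ov² = 0.5 × 0.2336 × 2.22² = 0.574 mA, giving V_DS = V_DD − I_D R_D = 8.74 − 0.574 × 3.67 = 6.63 V.
V_DS = 6.63 V ≥ V_ov = 2.22 V, confirming saturation.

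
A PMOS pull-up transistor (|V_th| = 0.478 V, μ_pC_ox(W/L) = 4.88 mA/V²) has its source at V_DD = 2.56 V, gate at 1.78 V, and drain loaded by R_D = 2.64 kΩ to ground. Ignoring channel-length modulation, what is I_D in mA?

V_SG = V_DD − V_G = 2.56 − 1.78 = 0.78 V, so V_ov = 0.78 − 0.478 = 0.302 V.
Assume saturation: I_D = ½ k_p V_ov² = 0.5 × 4.88 × 0.302² = 0.223 mA, giving V_SD = V_DD − I_D R_D = 2.56 − 0.223 × 2.64 = 1.97 V.
V_SD = 1.97 V ≥ V_ov = 0.302 V, confirming saturation.

I_D = 0.223 mA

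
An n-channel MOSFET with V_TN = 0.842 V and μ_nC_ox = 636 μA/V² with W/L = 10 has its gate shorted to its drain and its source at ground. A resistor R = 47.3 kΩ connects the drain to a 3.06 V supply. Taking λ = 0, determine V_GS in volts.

With gate tied to drain, V_GS = V_DS ≥ V_GS − V_TN, so the device is in saturation.
k_n = μ_nC_ox · (W/L) = 6.36 mA/V².
KCL at the drain: ½ k_n (V_GS − V_TN)² = (V_DD − V_GS)/R.
Let x = V_GS − 0.842. Then 150 x² + x − 2.218 = 0, giving x = 0.118 V (positive root), so V_GS = 0.96 V.
I_D = (V_DD − V_GS)/R = (3.06 − 0.96) / 47.3 = 0.0444 mA.

V_GS = 0.960 V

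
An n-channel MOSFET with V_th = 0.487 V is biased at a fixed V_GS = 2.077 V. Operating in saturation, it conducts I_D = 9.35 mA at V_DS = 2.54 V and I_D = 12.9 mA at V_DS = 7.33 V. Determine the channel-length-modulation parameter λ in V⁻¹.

With V_GS fixed, I_D ∝ (1 + λ V_DS) in saturation, so I_D2/I_D1 = (1 + λ V_DS2)/(1 + λ V_DS1).
12.9/9.35 = 1.38 = (1 + 7.33 λ)/(1 + 2.54 λ).
Solving: λ (I_D1 V_DS2 − I_D2 V_DS1) = I_D2 − I_D1, so λ = (12.9 − 9.35) / (9.35 × 7.33 − 12.9 × 2.54) = 3.55 / 35.8 = 0.0992 V⁻¹.

λ = 0.0992 V⁻¹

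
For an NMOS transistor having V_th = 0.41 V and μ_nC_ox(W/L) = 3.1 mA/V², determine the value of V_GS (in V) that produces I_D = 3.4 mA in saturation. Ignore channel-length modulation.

In saturation I_D = ½ k_n (V_GS − V_th)², so V_GS − V_th = √(2 I_D / k_n) = √(2 × 3.4 / 3.1) = 1.48 V.
V_GS = 0.41 + 1.48 = 1.89 V.

V_GS = 1.89 V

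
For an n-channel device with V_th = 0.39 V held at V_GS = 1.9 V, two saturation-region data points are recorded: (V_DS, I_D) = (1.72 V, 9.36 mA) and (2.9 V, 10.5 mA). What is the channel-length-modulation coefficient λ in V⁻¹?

With V_GS fixed, I_D ∝ (1 + λ V_DS) in saturation, so I_D2/I_D1 = (1 + λ V_DS2)/(1 + λ V_DS1).
10.5/9.36 = 1.122 = (1 + 2.9 λ)/(1 + 1.72 λ).
Solving: λ (I_D1 V_DS2 − I_D2 V_DS1) = I_D2 − I_D1, so λ = (10.5 − 9.36) / (9.36 × 2.9 − 10.5 × 1.72) = 1.14 / 9.08 = 0.125 V⁻¹.

λ = 0.125 V⁻¹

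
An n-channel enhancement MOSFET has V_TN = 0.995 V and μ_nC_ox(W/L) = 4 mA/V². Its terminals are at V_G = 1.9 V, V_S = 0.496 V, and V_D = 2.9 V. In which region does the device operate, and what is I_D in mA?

Saturation; I_D = 0.335 mA

V_GS = V_G − V_S = 1.9 − 0.496 = 1.4 V; V_DS = V_D − V_S = 2.9 − 0.496 = 2.4 V.
V_ov = V_GS − V_TN = 1.4 − 0.995 = 0.409 V.
Since V_DS = 2.4 V ≥ V_ov = 0.409 V, the device is in saturation.
I_D = ½ k_n V_ov² = 0.5 × 4 × 0.409² = 0.335 mA.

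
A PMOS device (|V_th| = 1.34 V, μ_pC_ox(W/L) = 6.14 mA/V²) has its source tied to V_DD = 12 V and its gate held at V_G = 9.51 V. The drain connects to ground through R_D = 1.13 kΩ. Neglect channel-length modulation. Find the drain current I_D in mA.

V_SG = V_DD − V_G = 12 − 9.51 = 2.49 V, so V_ov = 2.49 − 1.34 = 1.15 V.
Assume saturation: I_D = ½ k_p V_ov² = 0.5 × 6.14 × 1.15² = 4.06 mA, giving V_SD = V_DD − I_D R_D = 12 − 4.06 × 1.13 = 7.41 V.
V_SD = 7.41 V ≥ V_ov = 1.15 V, confirming saturation.

I_D = 4.06 mA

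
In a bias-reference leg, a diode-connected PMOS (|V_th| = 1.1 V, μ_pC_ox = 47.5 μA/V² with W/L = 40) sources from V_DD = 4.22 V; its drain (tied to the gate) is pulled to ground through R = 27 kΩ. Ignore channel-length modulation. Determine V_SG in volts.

With gate tied to drain, V_SG = V_SD ≥ V_SG − |V_th|, so the device is in saturation.
k_p = μ_pC_ox · (W/L) = 1.9 mA/V².
KCL at the drain: ½ k_p (V_SG − |V_th|)² = (V_DD − V_SG)/R.
Let x = V_SG − 1.1. Then 25.6 x² + x − 3.12 = 0, giving x = 0.33 V (positive root), so V_SG = 1.43 V.
I_D = (V_DD − V_SG)/R = (4.22 − 1.43) / 27 = 0.103 mA.

V_SG = 1.43 V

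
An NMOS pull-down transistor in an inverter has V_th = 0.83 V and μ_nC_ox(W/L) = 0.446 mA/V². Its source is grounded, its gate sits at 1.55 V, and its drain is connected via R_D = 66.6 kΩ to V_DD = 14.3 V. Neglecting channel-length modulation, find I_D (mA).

V_GS = V_G = 1.55 V, so V_ov = 1.55 − 0.83 = 0.72 V.
Assume saturation: I_D = ½ k_n V_ov² = 0.5 × 0.446 × 0.72² = 0.116 mA, giving V_DS = V_DD − I_D R_D = 14.3 − 0.116 × 66.6 = 6.6 V.
V_DS = 6.6 V ≥ V_ov = 0.72 V, confirming saturation.

I_D = 0.116 mA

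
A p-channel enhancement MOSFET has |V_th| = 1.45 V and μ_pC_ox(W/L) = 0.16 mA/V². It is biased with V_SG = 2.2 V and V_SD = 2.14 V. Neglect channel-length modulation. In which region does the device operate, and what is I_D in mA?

Saturation; I_D = 0.0450 mA

V_ov = V_SG − |V_th| = 2.2 − 1.45 = 0.75 V.
Since V_SD = 2.14 V ≥ V_ov = 0.75 V, the device is in saturation.
I_D = ½ k_p V_ov² = 0.5 × 0.16 × 0.75² = 0.045 mA.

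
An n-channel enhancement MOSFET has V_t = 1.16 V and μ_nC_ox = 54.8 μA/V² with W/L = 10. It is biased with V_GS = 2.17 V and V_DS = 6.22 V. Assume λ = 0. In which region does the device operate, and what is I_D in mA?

k_n = μ_nC_ox · (W/L) = 0.548 mA/V².
V_ov = V_GS − V_t = 2.17 − 1.16 = 1.01 V.
Since V_DS = 6.22 V ≥ V_ov = 1.01 V, the device is in saturation.
I_D = ½ k_n V_ov² = 0.5 × 0.548 × 1.01² = 0.28 mA.

Saturation; I_D = 0.280 mA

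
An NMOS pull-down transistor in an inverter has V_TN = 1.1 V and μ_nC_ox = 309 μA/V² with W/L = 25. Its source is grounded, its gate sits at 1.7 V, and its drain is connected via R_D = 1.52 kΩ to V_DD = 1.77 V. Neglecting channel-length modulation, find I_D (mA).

V_GS = V_G = 1.7 V, so V_ov = 1.7 − 1.1 = 0.6 V.
k_n = μ_nC_ox · (W/L) = 7.725 mA/V².
Assume saturation: I_D = ½ k_n V_ov² = 0.5 × 7.725 × 0.6² = 1.39 mA, giving V_DS = V_DD − I_D R_D = 1.77 − 1.39 × 1.52 = -0.344 V.
But -0.344 V < V_ov = 0.6 V, so the device is actually in triode.
In triode I_D = k_n[V_ov V_DS − ½ V_DS²] and I_D = (V_DD − V_DS)/R_D. Equating: 5.87 V_DS² − 8.045 V_DS + 1.77 = 0, giving V_DS = 0.275 V (the root below V_ov).
I_D = (1.77 − 0.275) / 1.52 = 0.983 mA.

I_D = 0.983 mA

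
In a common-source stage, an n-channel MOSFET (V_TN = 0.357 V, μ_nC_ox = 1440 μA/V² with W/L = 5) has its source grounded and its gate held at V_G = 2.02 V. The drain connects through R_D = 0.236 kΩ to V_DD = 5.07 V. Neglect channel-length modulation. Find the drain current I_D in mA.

V_GS = V_G = 2.02 V, so V_ov = 2.02 − 0.357 = 1.66 V.
k_n = μ_nC_ox · (W/L) = 7.2 mA/V².
Assume saturation: I_D = ½ k_n V_ov² = 0.5 × 7.2 × 1.66² = 9.96 mA, giving V_DS = V_DD − I_D R_D = 5.07 − 9.96 × 0.236 = 2.72 V.
V_DS = 2.72 V ≥ V_ov = 1.66 V, confirming saturation.

I_D = 9.96 mA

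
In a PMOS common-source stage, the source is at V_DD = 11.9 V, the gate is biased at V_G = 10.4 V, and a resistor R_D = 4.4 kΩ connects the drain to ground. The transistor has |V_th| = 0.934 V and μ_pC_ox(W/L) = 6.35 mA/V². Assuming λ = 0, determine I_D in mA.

I_D = 1.02 mA

V_SG = V_DD − V_G = 11.9 − 10.4 = 1.5 V, so V_ov = 1.5 − 0.934 = 0.566 V.
Assume saturation: I_D = ½ k_p V_ov² = 0.5 × 6.35 × 0.566² = 1.02 mA, giving V_SD = V_DD − I_D R_D = 11.9 − 1.02 × 4.4 = 7.42 V.
V_SD = 7.42 V ≥ V_ov = 0.566 V, confirming saturation.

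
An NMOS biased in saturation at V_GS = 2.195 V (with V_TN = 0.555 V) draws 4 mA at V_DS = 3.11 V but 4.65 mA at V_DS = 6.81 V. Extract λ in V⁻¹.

λ = 0.0509 V⁻¹

With V_GS fixed, I_D ∝ (1 + λ V_DS) in saturation, so I_D2/I_D1 = (1 + λ V_DS2)/(1 + λ V_DS1).
4.65/4 = 1.163 = (1 + 6.81 λ)/(1 + 3.11 λ).
Solving: λ (I_D1 V_DS2 − I_D2 V_DS1) = I_D2 − I_D1, so λ = (4.65 − 4) / (4 × 6.81 − 4.65 × 3.11) = 0.65 / 12.8 = 0.0509 V⁻¹.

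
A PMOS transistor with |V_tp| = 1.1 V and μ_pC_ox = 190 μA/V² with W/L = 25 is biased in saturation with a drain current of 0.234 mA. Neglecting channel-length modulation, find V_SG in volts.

k_p = μ_pC_ox · (W/L) = 4.75 mA/V².
In saturation I_D = ½ k_p (V_SG − |V_tp|)², so V_SG − |V_tp| = √(2 I_D / k_p) = √(2 × 0.234 / 4.75) = 0.314 V.
V_SG = 1.1 + 0.314 = 1.41 V.

V_SG = 1.41 V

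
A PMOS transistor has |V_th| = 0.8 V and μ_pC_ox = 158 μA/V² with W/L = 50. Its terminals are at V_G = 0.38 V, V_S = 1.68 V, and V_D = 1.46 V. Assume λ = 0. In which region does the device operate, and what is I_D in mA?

Triode; I_D = 0.678 mA

V_SG = V_S − V_G = 1.68 − 0.38 = 1.3 V; V_SD = V_S − V_D = 1.68 − 1.46 = 0.22 V.
k_p = μ_pC_ox · (W/L) = 7.9 mA/V².
V_ov = V_SG − |V_th| = 1.3 − 0.8 = 0.5 V.
Since V_SD = 0.22 V < V_ov = 0.5 V, the device is in the triode region.
I_D = k_p [V_ov · V_SD − ½ V_SD²] = 7.9 × [0.5 × 0.22 − 0.5 × 0.22²] = 0.678 mA.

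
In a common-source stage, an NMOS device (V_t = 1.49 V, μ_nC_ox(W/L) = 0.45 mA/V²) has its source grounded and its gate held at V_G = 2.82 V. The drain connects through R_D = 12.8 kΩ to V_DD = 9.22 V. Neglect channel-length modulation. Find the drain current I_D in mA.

V_GS = V_G = 2.82 V, so V_ov = 2.82 − 1.49 = 1.33 V.
Assume saturation: I_D = ½ k_n V_ov² = 0.5 × 0.45 × 1.33² = 0.398 mA, giving V_DS = V_DD − I_D R_D = 9.22 − 0.398 × 12.8 = 4.13 V.
V_DS = 4.13 V ≥ V_ov = 1.33 V, confirming saturation.

I_D = 0.398 mA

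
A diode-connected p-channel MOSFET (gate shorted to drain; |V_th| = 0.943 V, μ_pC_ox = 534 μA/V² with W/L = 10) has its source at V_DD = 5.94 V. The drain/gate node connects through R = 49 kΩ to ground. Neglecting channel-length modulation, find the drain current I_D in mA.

With gate tied to drain, V_SG = V_SD ≥ V_SG − |V_th|, so the device is in saturation.
k_p = μ_pC_ox · (W/L) = 5.34 mA/V².
KCL at the drain: ½ k_p (V_SG − |V_th|)² = (V_DD − V_SG)/R.
Let x = V_SG − 0.943. Then 131 x² + x − 4.997 = 0, giving x = 0.192 V (positive root), so V_SG = 1.13 V.
I_D = (V_DD − V_SG)/R = (5.94 − 1.13) / 49 = 0.0981 mA.

I_D = 0.0981 mA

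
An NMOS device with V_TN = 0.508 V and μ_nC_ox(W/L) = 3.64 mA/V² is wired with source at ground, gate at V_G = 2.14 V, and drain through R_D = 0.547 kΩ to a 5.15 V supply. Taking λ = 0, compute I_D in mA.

V_GS = V_G = 2.14 V, so V_ov = 2.14 − 0.508 = 1.63 V.
Assume saturation: I_D = ½ k_n V_ov² = 0.5 × 3.64 × 1.63² = 4.85 mA, giving V_DS = V_DD − I_D R_D = 5.15 − 4.85 × 0.547 = 2.5 V.
V_DS = 2.5 V ≥ V_ov = 1.63 V, confirming saturation.

I_D = 4.85 mA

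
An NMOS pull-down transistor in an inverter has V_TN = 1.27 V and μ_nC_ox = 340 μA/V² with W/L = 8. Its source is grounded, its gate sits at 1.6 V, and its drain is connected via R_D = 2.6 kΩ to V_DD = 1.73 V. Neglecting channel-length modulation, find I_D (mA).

V_GS = V_G = 1.6 V, so V_ov = 1.6 − 1.27 = 0.33 V.
k_n = μ_nC_ox · (W/L) = 2.72 mA/V².
Assume saturation: I_D = ½ k_n V_ov² = 0.5 × 2.72 × 0.33² = 0.148 mA, giving V_DS = V_DD − I_D R_D = 1.73 − 0.148 × 2.6 = 1.34 V.
V_DS = 1.34 V ≥ V_ov = 0.33 V, confirming saturation.

I_D = 0.148 mA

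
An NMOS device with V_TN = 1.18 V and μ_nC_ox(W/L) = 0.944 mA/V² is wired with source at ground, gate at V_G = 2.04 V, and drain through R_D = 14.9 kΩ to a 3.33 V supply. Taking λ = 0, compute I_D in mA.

I_D = 0.203 mA

V_GS = V_G = 2.04 V, so V_ov = 2.04 − 1.18 = 0.86 V.
Assume saturation: I_D = ½ k_n V_ov² = 0.5 × 0.944 × 0.86² = 0.349 mA, giving V_DS = V_DD − I_D R_D = 3.33 − 0.349 × 14.9 = -1.87 V.
But -1.87 V < V_ov = 0.86 V, so the device is actually in triode.
In triode I_D = k_n[V_ov V_DS − ½ V_DS²] and I_D = (V_DD − V_DS)/R_D. Equating: 7.03 V_DS² − 13.1 V_DS + 3.33 = 0, giving V_DS = 0.304 V (the root below V_ov).
I_D = (3.33 − 0.304) / 14.9 = 0.203 mA.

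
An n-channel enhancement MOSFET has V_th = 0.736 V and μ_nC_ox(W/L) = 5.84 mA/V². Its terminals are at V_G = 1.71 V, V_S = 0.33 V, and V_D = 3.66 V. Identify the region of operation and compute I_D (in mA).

Saturation; I_D = 1.21 mA

V_GS = V_G − V_S = 1.71 − 0.33 = 1.38 V; V_DS = V_D − V_S = 3.66 − 0.33 = 3.33 V.
V_ov = V_GS − V_th = 1.38 − 0.736 = 0.644 V.
Since V_DS = 3.33 V ≥ V_ov = 0.644 V, the device is in saturation.
I_D = ½ k_n V_ov² = 0.5 × 5.84 × 0.644² = 1.21 mA.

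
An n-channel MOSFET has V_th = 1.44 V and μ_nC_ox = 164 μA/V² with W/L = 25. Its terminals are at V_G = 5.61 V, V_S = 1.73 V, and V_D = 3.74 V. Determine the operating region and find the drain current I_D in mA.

Triode; I_D = 11.8 mA

V_GS = V_G − V_S = 5.61 − 1.73 = 3.88 V; V_DS = V_D − V_S = 3.74 − 1.73 = 2.01 V.
k_n = μ_nC_ox · (W/L) = 4.1 mA/V².
V_ov = V_GS − V_th = 3.88 − 1.44 = 2.44 V.
Since V_DS = 2.01 V < V_ov = 2.44 V, the device is in the triode region.
I_D = k_n [V_ov · V_DS − ½ V_DS²] = 4.1 × [2.44 × 2.01 − 0.5 × 2.01²] = 11.8 mA.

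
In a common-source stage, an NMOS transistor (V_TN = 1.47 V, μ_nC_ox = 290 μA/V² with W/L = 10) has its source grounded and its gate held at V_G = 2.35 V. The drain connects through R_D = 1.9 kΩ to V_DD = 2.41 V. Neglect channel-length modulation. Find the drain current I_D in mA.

I_D = 0.974 mA

V_GS = V_G = 2.35 V, so V_ov = 2.35 − 1.47 = 0.88 V.
k_n = μ_nC_ox · (W/L) = 2.9 mA/V².
Assume saturation: I_D = ½ k_n V_ov² = 0.5 × 2.9 × 0.88² = 1.12 mA, giving V_DS = V_DD − I_D R_D = 2.41 − 1.12 × 1.9 = 0.277 V.
But 0.277 V < V_ov = 0.88 V, so the device is actually in triode.
In triode I_D = k_n[V_ov V_DS − ½ V_DS²] and I_D = (V_DD − V_DS)/R_D. Equating: 2.75 V_DS² − 5.849 V_DS + 2.41 = 0, giving V_DS = 0.56 V (the root below V_ov).
I_D = (2.41 − 0.56) / 1.9 = 0.974 mA.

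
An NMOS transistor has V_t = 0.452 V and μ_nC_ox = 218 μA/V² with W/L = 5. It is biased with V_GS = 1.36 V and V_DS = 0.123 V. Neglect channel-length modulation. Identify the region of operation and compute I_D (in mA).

Triode; I_D = 0.113 mA

k_n = μ_nC_ox · (W/L) = 1.09 mA/V².
V_ov = V_GS − V_t = 1.36 − 0.452 = 0.908 V.
Since V_DS = 0.123 V < V_ov = 0.908 V, the device is in the triode region.
I_D = k_n [V_ov · V_DS − ½ V_DS²] = 1.09 × [0.908 × 0.123 − 0.5 × 0.123²] = 0.113 mA.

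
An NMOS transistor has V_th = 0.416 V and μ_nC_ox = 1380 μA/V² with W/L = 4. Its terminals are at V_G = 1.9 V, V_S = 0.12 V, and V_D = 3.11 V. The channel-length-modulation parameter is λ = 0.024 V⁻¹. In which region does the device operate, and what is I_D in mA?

Saturation; I_D = 5.50 mA

V_GS = V_G − V_S = 1.9 − 0.12 = 1.78 V; V_DS = V_D − V_S = 3.11 − 0.12 = 2.99 V.
k_n = μ_nC_ox · (W/L) = 5.52 mA/V².
V_ov = V_GS − V_th = 1.78 − 0.416 = 1.36 V.
Since V_DS = 2.99 V ≥ V_ov = 1.36 V, the device is in saturation.
I_D = ½ k_n V_ov² (1 + λ V_DS) = 0.5 × 5.52 × 1.36² × (1 + 0.024 × 2.99) = 5.5 mA.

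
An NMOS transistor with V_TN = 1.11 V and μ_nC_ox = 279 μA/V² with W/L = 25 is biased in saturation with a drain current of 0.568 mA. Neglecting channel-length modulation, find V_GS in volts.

V_GS = 1.51 V

k_n = μ_nC_ox · (W/L) = 6.975 mA/V².
In saturation I_D = ½ k_n (V_GS − V_TN)², so V_GS − V_TN = √(2 I_D / k_n) = √(2 × 0.568 / 6.975) = 0.404 V.
V_GS = 1.11 + 0.404 = 1.51 V.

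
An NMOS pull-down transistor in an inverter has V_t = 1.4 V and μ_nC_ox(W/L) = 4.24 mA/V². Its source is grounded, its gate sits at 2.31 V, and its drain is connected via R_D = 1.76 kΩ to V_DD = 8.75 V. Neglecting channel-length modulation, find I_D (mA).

I_D = 1.76 mA

V_GS = V_G = 2.31 V, so V_ov = 2.31 − 1.4 = 0.91 V.
Assume saturation: I_D = ½ k_n V_ov² = 0.5 × 4.24 × 0.91² = 1.76 mA, giving V_DS = V_DD − I_D R_D = 8.75 − 1.76 × 1.76 = 5.66 V.
V_DS = 5.66 V ≥ V_ov = 0.91 V, confirming saturation.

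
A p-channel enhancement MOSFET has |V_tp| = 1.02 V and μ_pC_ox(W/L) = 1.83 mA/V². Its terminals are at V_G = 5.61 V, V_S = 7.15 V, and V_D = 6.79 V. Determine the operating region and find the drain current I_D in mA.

V_SG = V_S − V_G = 7.15 − 5.61 = 1.54 V; V_SD = V_S − V_D = 7.15 − 6.79 = 0.36 V.
V_ov = V_SG − |V_tp| = 1.54 − 1.02 = 0.52 V.
Since V_SD = 0.36 V < V_ov = 0.52 V, the device is in the triode region.
I_D = k_p [V_ov · V_SD − ½ V_SD²] = 1.83 × [0.52 × 0.36 − 0.5 × 0.36²] = 0.224 mA.

Triode; I_D = 0.224 mA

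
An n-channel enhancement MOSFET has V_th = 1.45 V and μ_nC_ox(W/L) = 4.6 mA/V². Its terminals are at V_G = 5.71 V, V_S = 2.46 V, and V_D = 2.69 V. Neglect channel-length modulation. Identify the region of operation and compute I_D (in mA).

V_GS = V_G − V_S = 5.71 − 2.46 = 3.25 V; V_DS = V_D − V_S = 2.69 − 2.46 = 0.23 V.
V_ov = V_GS − V_th = 3.25 − 1.45 = 1.8 V.
Since V_DS = 0.23 V < V_ov = 1.8 V, the device is in the triode region.
I_D = k_n [V_ov · V_DS − ½ V_DS²] = 4.6 × [1.8 × 0.23 − 0.5 × 0.23²] = 1.78 mA.

Triode; I_D = 1.78 mA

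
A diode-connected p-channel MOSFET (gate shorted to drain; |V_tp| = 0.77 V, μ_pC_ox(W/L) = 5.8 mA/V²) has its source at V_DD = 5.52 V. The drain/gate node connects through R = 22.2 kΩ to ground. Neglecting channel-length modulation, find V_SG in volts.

With gate tied to drain, V_SG = V_SD ≥ V_SG − |V_tp|, so the device is in saturation.
KCL at the drain: ½ k_p (V_SG − |V_tp|)² = (V_DD − V_SG)/R.
Let x = V_SG − 0.77. Then 64.4 x² + x − 4.75 = 0, giving x = 0.264 V (positive root), so V_SG = 1.03 V.
I_D = (V_DD − V_SG)/R = (5.52 − 1.03) / 22.2 = 0.202 mA.

V_SG = 1.03 V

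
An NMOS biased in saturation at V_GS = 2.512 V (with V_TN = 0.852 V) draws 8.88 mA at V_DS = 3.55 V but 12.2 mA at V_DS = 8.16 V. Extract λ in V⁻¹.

λ = 0.114 V⁻¹

With V_GS fixed, I_D ∝ (1 + λ V_DS) in saturation, so I_D2/I_D1 = (1 + λ V_DS2)/(1 + λ V_DS1).
12.2/8.88 = 1.374 = (1 + 8.16 λ)/(1 + 3.55 λ).
Solving: λ (I_D1 V_DS2 − I_D2 V_DS1) = I_D2 − I_D1, so λ = (12.2 − 8.88) / (8.88 × 8.16 − 12.2 × 3.55) = 3.32 / 29.2 = 0.114 V⁻¹.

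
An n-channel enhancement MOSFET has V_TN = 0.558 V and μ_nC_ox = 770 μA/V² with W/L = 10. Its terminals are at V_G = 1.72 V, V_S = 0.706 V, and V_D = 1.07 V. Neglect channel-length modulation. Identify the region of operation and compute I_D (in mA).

V_GS = V_G − V_S = 1.72 − 0.706 = 1.01 V; V_DS = V_D − V_S = 1.07 − 0.706 = 0.364 V.
k_n = μ_nC_ox · (W/L) = 7.7 mA/V².
V_ov = V_GS − V_TN = 1.01 − 0.558 = 0.456 V.
Since V_DS = 0.364 V < V_ov = 0.456 V, the device is in the triode region.
I_D = k_n [V_ov · V_DS − ½ V_DS²] = 7.7 × [0.456 × 0.364 − 0.5 × 0.364²] = 0.768 mA.

Triode; I_D = 0.768 mA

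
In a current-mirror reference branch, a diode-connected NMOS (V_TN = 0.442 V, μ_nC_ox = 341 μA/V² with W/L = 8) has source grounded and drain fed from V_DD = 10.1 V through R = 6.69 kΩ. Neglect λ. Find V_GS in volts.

V_GS = 1.42 V

With gate tied to drain, V_GS = V_DS ≥ V_GS − V_TN, so the device is in saturation.
k_n = μ_nC_ox · (W/L) = 2.728 mA/V².
KCL at the drain: ½ k_n (V_GS − V_TN)² = (V_DD − V_GS)/R.
Let x = V_GS − 0.442. Then 9.13 x² + x − 9.658 = 0, giving x = 0.975 V (positive root), so V_GS = 1.42 V.
I_D = (V_DD − V_GS)/R = (10.1 − 1.42) / 6.69 = 1.3 mA.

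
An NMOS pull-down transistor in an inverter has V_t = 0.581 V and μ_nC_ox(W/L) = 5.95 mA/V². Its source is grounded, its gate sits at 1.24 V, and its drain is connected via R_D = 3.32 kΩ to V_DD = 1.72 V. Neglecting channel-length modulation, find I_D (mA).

I_D = 0.477 mA

V_GS = V_G = 1.24 V, so V_ov = 1.24 − 0.581 = 0.659 V.
Assume saturation: I_D = ½ k_n V_ov² = 0.5 × 5.95 × 0.659² = 1.29 mA, giving V_DS = V_DD − I_D R_D = 1.72 − 1.29 × 3.32 = -2.57 V.
But -2.57 V < V_ov = 0.659 V, so the device is actually in triode.
In triode I_D = k_n[V_ov V_DS − ½ V_DS²] and I_D = (V_DD − V_DS)/R_D. Equating: 9.88 V_DS² − 14.02 V_DS + 1.72 = 0, giving V_DS = 0.136 V (the root below V_ov).
I_D = (1.72 − 0.136) / 3.32 = 0.477 mA.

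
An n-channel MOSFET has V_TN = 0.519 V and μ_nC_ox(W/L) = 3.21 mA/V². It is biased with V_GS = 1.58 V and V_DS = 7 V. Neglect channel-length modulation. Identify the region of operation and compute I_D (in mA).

Saturation; I_D = 1.81 mA

V_ov = V_GS − V_TN = 1.58 − 0.519 = 1.06 V.
Since V_DS = 7 V ≥ V_ov = 1.06 V, the device is in saturation.
I_D = ½ k_n V_ov² = 0.5 × 3.21 × 1.06² = 1.81 mA.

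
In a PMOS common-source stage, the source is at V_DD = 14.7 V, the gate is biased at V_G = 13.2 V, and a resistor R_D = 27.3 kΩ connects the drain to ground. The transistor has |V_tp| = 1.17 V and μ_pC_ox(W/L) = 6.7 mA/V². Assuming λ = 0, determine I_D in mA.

V_SG = V_DD − V_G = 14.7 − 13.2 = 1.5 V, so V_ov = 1.5 − 1.17 = 0.33 V.
Assume saturation: I_D = ½ k_p V_ov² = 0.5 × 6.7 × 0.33² = 0.365 mA, giving V_SD = V_DD − I_D R_D = 14.7 − 0.365 × 27.3 = 4.74 V.
V_SD = 4.74 V ≥ V_ov = 0.33 V, confirming saturation.

I_D = 0.365 mA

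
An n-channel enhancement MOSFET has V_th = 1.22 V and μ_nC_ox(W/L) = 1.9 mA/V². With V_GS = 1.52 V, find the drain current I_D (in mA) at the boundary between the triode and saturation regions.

At the boundary V_DS = V_ov = V_GS − V_th = 1.52 − 1.22 = 0.3 V.
I_D = ½ k_n V_ov² = 0.5 × 1.9 × 0.3² = 0.0855 mA.

I_D = 0.0855 mA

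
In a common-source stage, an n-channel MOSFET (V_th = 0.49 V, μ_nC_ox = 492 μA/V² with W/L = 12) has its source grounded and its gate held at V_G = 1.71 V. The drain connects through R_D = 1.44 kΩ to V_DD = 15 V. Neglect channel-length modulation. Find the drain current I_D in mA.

V_GS = V_G = 1.71 V, so V_ov = 1.71 − 0.49 = 1.22 V.
k_n = μ_nC_ox · (W/L) = 5.904 mA/V².
Assume saturation: I_D = ½ k_n V_ov² = 0.5 × 5.904 × 1.22² = 4.39 mA, giving V_DS = V_DD − I_D R_D = 15 − 4.39 × 1.44 = 8.67 V.
V_DS = 8.67 V ≥ V_ov = 1.22 V, confirming saturation.

I_D = 4.39 mA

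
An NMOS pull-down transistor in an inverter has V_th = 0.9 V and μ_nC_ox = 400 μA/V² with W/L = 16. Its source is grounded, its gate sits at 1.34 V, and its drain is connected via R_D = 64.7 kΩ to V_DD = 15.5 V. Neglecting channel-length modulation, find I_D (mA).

V_GS = V_G = 1.34 V, so V_ov = 1.34 − 0.9 = 0.44 V.
k_n = μ_nC_ox · (W/L) = 6.4 mA/V².
Assume saturation: I_D = ½ k_n V_ov² = 0.5 × 6.4 × 0.44² = 0.62 mA, giving V_DS = V_DD − I_D R_D = 15.5 − 0.62 × 64.7 = -24.6 V.
But -24.6 V < V_ov = 0.44 V, so the device is actually in triode.
In triode I_D = k_n[V_ov V_DS − ½ V_DS²] and I_D = (V_DD − V_DS)/R_D. Equating: 207 V_DS² − 183.2 V_DS + 15.5 = 0, giving V_DS = 0.0948 V (the root below V_ov).
I_D = (15.5 − 0.0948) / 64.7 = 0.238 mA.

I_D = 0.238 mA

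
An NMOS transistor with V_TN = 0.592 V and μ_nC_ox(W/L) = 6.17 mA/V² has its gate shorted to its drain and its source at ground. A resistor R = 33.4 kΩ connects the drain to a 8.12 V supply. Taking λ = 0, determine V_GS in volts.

V_GS = 0.857 V

With gate tied to drain, V_GS = V_DS ≥ V_GS − V_TN, so the device is in saturation.
KCL at the drain: ½ k_n (V_GS − V_TN)² = (V_DD − V_GS)/R.
Let x = V_GS − 0.592. Then 103 x² + x − 7.528 = 0, giving x = 0.265 V (positive root), so V_GS = 0.857 V.
I_D = (V_DD − V_GS)/R = (8.12 − 0.857) / 33.4 = 0.217 mA.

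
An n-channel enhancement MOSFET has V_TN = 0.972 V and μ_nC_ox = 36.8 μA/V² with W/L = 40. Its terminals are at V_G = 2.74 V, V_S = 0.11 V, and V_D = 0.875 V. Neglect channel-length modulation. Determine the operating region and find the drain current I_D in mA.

Triode; I_D = 1.44 mA

V_GS = V_G − V_S = 2.74 − 0.11 = 2.63 V; V_DS = V_D − V_S = 0.875 − 0.11 = 0.765 V.
k_n = μ_nC_ox · (W/L) = 1.472 mA/V².
V_ov = V_GS − V_TN = 2.63 − 0.972 = 1.66 V.
Since V_DS = 0.765 V < V_ov = 1.66 V, the device is in the triode region.
I_D = k_n [V_ov · V_DS − ½ V_DS²] = 1.472 × [1.66 × 0.765 − 0.5 × 0.765²] = 1.44 mA.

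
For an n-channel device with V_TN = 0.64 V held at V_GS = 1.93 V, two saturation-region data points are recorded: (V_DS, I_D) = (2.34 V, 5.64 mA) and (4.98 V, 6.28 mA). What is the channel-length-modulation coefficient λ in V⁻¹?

λ = 0.0478 V⁻¹

With V_GS fixed, I_D ∝ (1 + λ V_DS) in saturation, so I_D2/I_D1 = (1 + λ V_DS2)/(1 + λ V_DS1).
6.28/5.64 = 1.113 = (1 + 4.98 λ)/(1 + 2.34 λ).
Solving: λ (I_D1 V_DS2 − I_D2 V_DS1) = I_D2 − I_D1, so λ = (6.28 − 5.64) / (5.64 × 4.98 − 6.28 × 2.34) = 0.64 / 13.4 = 0.0478 V⁻¹.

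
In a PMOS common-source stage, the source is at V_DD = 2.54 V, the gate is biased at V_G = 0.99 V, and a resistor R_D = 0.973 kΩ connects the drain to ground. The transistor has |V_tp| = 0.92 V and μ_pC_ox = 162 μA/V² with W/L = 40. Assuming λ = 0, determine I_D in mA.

I_D = 1.29 mA

V_SG = V_DD − V_G = 2.54 − 0.99 = 1.55 V, so V_ov = 1.55 − 0.92 = 0.63 V.
k_p = μ_pC_ox · (W/L) = 6.48 mA/V².
Assume saturation: I_D = ½ k_p V_ov² = 0.5 × 6.48 × 0.63² = 1.29 mA, giving V_SD = V_DD − I_D R_D = 2.54 − 1.29 × 0.973 = 1.29 V.
V_SD = 1.29 V ≥ V_ov = 0.63 V, confirming saturation.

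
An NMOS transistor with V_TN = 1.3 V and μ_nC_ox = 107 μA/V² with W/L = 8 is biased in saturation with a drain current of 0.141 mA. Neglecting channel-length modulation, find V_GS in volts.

V_GS = 1.87 V

k_n = μ_nC_ox · (W/L) = 0.856 mA/V².
In saturation I_D = ½ k_n (V_GS − V_TN)², so V_GS − V_TN = √(2 I_D / k_n) = √(2 × 0.141 / 0.856) = 0.574 V.
V_GS = 1.3 + 0.574 = 1.87 V.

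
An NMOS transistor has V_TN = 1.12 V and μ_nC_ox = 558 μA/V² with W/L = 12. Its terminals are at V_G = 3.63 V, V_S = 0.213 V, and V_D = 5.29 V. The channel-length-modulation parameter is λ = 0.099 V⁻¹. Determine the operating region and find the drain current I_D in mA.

Saturation; I_D = 26.5 mA

V_GS = V_G − V_S = 3.63 − 0.213 = 3.42 V; V_DS = V_D − V_S = 5.29 − 0.213 = 5.08 V.
k_n = μ_nC_ox · (W/L) = 6.696 mA/V².
V_ov = V_GS − V_TN = 3.42 − 1.12 = 2.3 V.
Since V_DS = 5.08 V ≥ V_ov = 2.3 V, the device is in saturation.
I_D = ½ k_n V_ov² (1 + λ V_DS) = 0.5 × 6.696 × 2.3² × (1 + 0.099 × 5.08) = 26.5 mA.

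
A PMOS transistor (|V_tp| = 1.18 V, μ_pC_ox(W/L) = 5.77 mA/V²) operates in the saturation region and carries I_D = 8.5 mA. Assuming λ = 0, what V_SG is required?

In saturation I_D = ½ k_p (V_SG − |V_tp|)², so V_SG − |V_tp| = √(2 I_D / k_p) = √(2 × 8.5 / 5.77) = 1.72 V.
V_SG = 1.18 + 1.72 = 2.9 V.

V_SG = 2.90 V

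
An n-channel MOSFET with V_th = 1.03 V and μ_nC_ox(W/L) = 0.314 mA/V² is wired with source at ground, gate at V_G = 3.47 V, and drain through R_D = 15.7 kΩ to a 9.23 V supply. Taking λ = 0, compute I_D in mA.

I_D = 0.534 mA

V_GS = V_G = 3.47 V, so V_ov = 3.47 − 1.03 = 2.44 V.
Assume saturation: I_D = ½ k_n V_ov² = 0.5 × 0.314 × 2.44² = 0.935 mA, giving V_DS = V_DD − I_D R_D = 9.23 − 0.935 × 15.7 = -5.45 V.
But -5.45 V < V_ov = 2.44 V, so the device is actually in triode.
In triode I_D = k_n[V_ov V_DS − ½ V_DS²] and I_D = (V_DD − V_DS)/R_D. Equating: 2.46 V_DS² − 13.03 V_DS + 9.23 = 0, giving V_DS = 0.843 V (the root below V_ov).
I_D = (9.23 − 0.843) / 15.7 = 0.534 mA.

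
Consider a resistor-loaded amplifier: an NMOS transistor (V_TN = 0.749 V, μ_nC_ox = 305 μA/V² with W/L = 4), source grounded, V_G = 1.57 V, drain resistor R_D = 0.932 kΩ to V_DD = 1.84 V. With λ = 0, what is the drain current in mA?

V_GS = V_G = 1.57 V, so V_ov = 1.57 − 0.749 = 0.821 V.
k_n = μ_nC_ox · (W/L) = 1.22 mA/V².
Assume saturation: I_D = ½ k_n V_ov² = 0.5 × 1.22 × 0.821² = 0.411 mA, giving V_DS = V_DD − I_D R_D = 1.84 − 0.411 × 0.932 = 1.46 V.
V_DS = 1.46 V ≥ V_ov = 0.821 V, confirming saturation.

I_D = 0.411 mA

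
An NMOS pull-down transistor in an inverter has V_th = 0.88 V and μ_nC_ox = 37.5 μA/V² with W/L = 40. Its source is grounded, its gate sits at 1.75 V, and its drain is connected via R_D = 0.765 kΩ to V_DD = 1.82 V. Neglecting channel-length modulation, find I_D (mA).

V_GS = V_G = 1.75 V, so V_ov = 1.75 − 0.88 = 0.87 V.
k_n = μ_nC_ox · (W/L) = 1.5 mA/V².
Assume saturation: I_D = ½ k_n V_ov² = 0.5 × 1.5 × 0.87² = 0.568 mA, giving V_DS = V_DD − I_D R_D = 1.82 − 0.568 × 0.765 = 1.39 V.
V_DS = 1.39 V ≥ V_ov = 0.87 V, confirming saturation.

I_D = 0.568 mA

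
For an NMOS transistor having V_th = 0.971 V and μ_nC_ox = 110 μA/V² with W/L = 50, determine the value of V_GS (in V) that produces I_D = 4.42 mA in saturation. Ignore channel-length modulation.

k_n = μ_nC_ox · (W/L) = 5.5 mA/V².
In saturation I_D = ½ k_n (V_GS − V_th)², so V_GS − V_th = √(2 I_D / k_n) = √(2 × 4.42 / 5.5) = 1.27 V.
V_GS = 0.971 + 1.27 = 2.24 V.

V_GS = 2.24 V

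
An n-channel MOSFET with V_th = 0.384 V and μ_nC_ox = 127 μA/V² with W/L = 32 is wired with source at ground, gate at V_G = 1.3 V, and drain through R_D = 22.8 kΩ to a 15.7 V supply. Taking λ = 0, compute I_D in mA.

V_GS = V_G = 1.3 V, so V_ov = 1.3 − 0.384 = 0.916 V.
k_n = μ_nC_ox · (W/L) = 4.064 mA/V².
Assume saturation: I_D = ½ k_n V_ov² = 0.5 × 4.064 × 0.916² = 1.7 mA, giving V_DS = V_DD − I_D R_D = 15.7 − 1.7 × 22.8 = -23.2 V.
But -23.2 V < V_ov = 0.916 V, so the device is actually in triode.
In triode I_D = k_n[V_ov V_DS − ½ V_DS²] and I_D = (V_DD − V_DS)/R_D. Equating: 46.3 V_DS² − 85.88 V_DS + 15.7 = 0, giving V_DS = 0.206 V (the root below V_ov).
I_D = (15.7 − 0.206) / 22.8 = 0.68 mA.

I_D = 0.680 mA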